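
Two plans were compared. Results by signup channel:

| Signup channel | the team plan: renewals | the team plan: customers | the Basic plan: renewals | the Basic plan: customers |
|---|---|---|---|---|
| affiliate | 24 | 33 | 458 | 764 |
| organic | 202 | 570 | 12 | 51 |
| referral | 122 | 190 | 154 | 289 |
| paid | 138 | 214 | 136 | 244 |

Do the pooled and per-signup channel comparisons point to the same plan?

No

Affiliate: the team plan 24/33 = 72.7%, the Basic plan 458/764 = 59.9% → the team plan
Organic: the team plan 202/570 = 35.4%, the Basic plan 12/51 = 23.5% → the team plan
Referral: the team plan 122/190 = 64.2%, the Basic plan 154/289 = 53.3% → the team plan
Paid: the team plan 138/214 = 64.5%, the Basic plan 136/244 = 55.7% → the team plan
Overall: the team plan 486/1007 = 48.3%, the Basic plan 760/1348 = 56.4% → the Basic plan
The team plan wins each signup group but the Basic plan wins overall — the comparison reverses. The team plan's customers skew toward organic, which has a lower base rate.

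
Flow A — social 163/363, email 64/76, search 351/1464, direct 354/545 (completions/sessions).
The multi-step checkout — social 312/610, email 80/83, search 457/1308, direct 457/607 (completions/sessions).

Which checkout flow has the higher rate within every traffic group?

Social: Flow A 163/363 = 44.9%, the multi-step checkout 312/610 = 51.1% → the multi-step checkout
Email: Flow A 64/76 = 84.2%, the multi-step checkout 80/83 = 96.4% → the multi-step checkout
Search: Flow A 351/1464 = 24.0%, the multi-step checkout 457/1308 = 34.9% → the multi-step checkout
Direct: Flow A 354/545 = 65.0%, the multi-step checkout 457/607 = 75.3% → the multi-step checkout
The multi-step checkout has the higher rate in all 4 groups.

the multi-step checkout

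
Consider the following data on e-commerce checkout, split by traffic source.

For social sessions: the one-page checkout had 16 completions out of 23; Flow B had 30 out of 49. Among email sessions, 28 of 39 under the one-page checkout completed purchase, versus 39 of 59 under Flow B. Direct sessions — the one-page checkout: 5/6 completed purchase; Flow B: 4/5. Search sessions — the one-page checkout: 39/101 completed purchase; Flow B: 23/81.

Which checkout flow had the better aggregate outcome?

the one-page checkout

Social: the one-page checkout 16/23 = 69.6%, Flow B 30/49 = 61.2% → the one-page checkout
Email: the one-page checkout 28/39 = 71.8%, Flow B 39/59 = 66.1% → the one-page checkout
Direct: the one-page checkout 5/6 = 83.3%, Flow B 4/5 = 80.0% → the one-page checkout
Search: the one-page checkout 39/101 = 38.6%, Flow B 23/81 = 28.4% → the one-page checkout
Overall: the one-page checkout 88/169 = 52.1%, Flow B 96/194 = 49.5% → the one-page checkout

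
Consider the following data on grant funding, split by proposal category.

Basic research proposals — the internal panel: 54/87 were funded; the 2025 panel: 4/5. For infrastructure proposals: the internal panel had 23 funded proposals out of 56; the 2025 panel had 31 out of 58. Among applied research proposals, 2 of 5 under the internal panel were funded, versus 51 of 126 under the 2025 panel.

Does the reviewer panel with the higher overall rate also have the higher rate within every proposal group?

Basic research: the internal panel 54/87 = 62.1%, the 2025 panel 4/5 = 80.0% → the 2025 panel
Infrastructure: the internal panel 23/56 = 41.1%, the 2025 panel 31/58 = 53.4% → the 2025 panel
Applied research: the internal panel 2/5 = 40.0%, the 2025 panel 51/126 = 40.5% → the 2025 panel
Overall: the internal panel 79/148 = 53.4%, the 2025 panel 86/189 = 45.5% → the internal panel
The 2025 panel wins each proposal group but the internal panel wins overall — the comparison reverses. The 2025 panel's proposals skew toward applied research, which has a lower base rate.

No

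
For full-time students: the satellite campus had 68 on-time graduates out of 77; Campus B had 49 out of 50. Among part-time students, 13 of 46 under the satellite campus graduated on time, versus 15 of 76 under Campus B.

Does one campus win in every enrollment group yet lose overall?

No

Full-time: the satellite campus 68/77 = 88.3%, Campus B 49/50 = 98.0% → Campus B
Part-time: the satellite campus 13/46 = 28.3%, Campus B 15/76 = 19.7% → the satellite campus
Overall: the satellite campus 81/123 = 65.9%, Campus B 64/126 = 50.8% → the satellite campus
Neither sweeps: the satellite campus wins 1 of 2 groups, Campus B wins 1. The satellite campus wins overall but not every group — no Simpson reversal.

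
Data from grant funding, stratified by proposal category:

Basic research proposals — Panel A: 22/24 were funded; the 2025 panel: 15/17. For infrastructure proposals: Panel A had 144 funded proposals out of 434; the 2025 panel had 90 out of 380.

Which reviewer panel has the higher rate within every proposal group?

Basic research: Panel A 22/24 = 91.7%, the 2025 panel 15/17 = 88.2% → Panel A
Infrastructure: Panel A 144/434 = 33.2%, the 2025 panel 90/380 = 23.7% → Panel A
Panel A has the higher rate in both groups.

Panel A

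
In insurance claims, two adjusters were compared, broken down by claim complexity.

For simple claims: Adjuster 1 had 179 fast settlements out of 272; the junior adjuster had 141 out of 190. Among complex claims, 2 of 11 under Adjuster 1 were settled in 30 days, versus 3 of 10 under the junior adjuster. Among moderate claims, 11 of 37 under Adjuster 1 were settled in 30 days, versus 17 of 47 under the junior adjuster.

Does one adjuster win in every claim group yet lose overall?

Simple: Adjuster 1 179/272 = 65.8%, the junior adjuster 141/190 = 74.2% → the junior adjuster
Complex: Adjuster 1 2/11 = 18.2%, the junior adjuster 3/10 = 30.0% → the junior adjuster
Moderate: Adjuster 1 11/37 = 29.7%, the junior adjuster 17/47 = 36.2% → the junior adjuster
Overall: Adjuster 1 192/320 = 60.0%, the junior adjuster 161/247 = 65.2% → the junior adjuster
The junior adjuster wins overall and in every claim group — no reversal.

No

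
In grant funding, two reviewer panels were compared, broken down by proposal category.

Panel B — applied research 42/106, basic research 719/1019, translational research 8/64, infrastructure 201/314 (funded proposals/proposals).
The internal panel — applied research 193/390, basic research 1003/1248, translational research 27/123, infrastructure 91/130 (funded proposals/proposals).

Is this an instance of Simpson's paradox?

Applied research: Panel B 42/106 = 39.6%, the internal panel 193/390 = 49.5% → the internal panel
Basic research: Panel B 719/1019 = 70.6%, the internal panel 1003/1248 = 80.4% → the internal panel
Translational research: Panel B 8/64 = 12.5%, the internal panel 27/123 = 22.0% → the internal panel
Infrastructure: Panel B 201/314 = 64.0%, the internal panel 91/130 = 70.0% → the internal panel
Overall: Panel B 970/1503 = 64.5%, the internal panel 1314/1891 = 69.5% → the internal panel
The internal panel wins overall and in every proposal group — no reversal.

No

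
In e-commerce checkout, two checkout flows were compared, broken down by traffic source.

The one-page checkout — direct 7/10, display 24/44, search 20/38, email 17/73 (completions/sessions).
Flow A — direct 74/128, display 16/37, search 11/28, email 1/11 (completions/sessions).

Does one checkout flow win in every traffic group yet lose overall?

Yes

Direct: the one-page checkout 7/10 = 70.0%, Flow A 74/128 = 57.8% → the one-page checkout
Display: the one-page checkout 24/44 = 54.5%, Flow A 16/37 = 43.2% → the one-page checkout
Search: the one-page checkout 20/38 = 52.6%, Flow A 11/28 = 39.3% → the one-page checkout
Email: the one-page checkout 17/73 = 23.3%, Flow A 1/11 = 9.1% → the one-page checkout
Overall: the one-page checkout 68/165 = 41.2%, Flow A 102/204 = 50.0% → Flow A
The one-page checkout wins each traffic group but Flow A wins overall — the comparison reverses. The one-page checkout's sessions skew toward email, which has a lower base rate.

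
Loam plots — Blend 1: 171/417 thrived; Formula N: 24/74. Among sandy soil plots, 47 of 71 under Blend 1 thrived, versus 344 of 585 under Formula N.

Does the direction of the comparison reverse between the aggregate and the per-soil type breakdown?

Loam: Blend 1 171/417 = 41.0%, Formula N 24/74 = 32.4% → Blend 1
Sandy soil: Blend 1 47/71 = 66.2%, Formula N 344/585 = 58.8% → Blend 1
Overall: Blend 1 218/488 = 44.7%, Formula N 368/659 = 55.8% → Formula N
Blend 1 wins each soil group but Formula N wins overall — the comparison reverses. Blend 1's plots skew toward loam, which has a lower base rate.

Yes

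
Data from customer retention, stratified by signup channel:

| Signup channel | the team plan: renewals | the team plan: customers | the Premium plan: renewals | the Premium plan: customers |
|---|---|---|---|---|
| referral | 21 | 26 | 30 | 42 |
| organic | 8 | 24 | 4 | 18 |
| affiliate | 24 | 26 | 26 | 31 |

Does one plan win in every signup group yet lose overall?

No

Referral: the team plan 21/26 = 80.8%, the Premium plan 30/42 = 71.4% → the team plan
Organic: the team plan 8/24 = 33.3%, the Premium plan 4/18 = 22.2% → the team plan
Affiliate: the team plan 24/26 = 92.3%, the Premium plan 26/31 = 83.9% → the team plan
Overall: the team plan 53/76 = 69.7%, the Premium plan 60/91 = 65.9% → the team plan
The team plan wins overall and in every signup group — no reversal.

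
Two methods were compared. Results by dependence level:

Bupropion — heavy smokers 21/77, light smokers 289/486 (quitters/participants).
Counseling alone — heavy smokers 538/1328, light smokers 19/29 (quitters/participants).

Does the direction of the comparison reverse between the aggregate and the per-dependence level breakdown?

Yes

Heavy smokers: bupropion 21/77 = 27.3%, counseling alone 538/1328 = 40.5% → counseling alone
Light smokers: bupropion 289/486 = 59.5%, counseling alone 19/29 = 65.5% → counseling alone
Overall: bupropion 310/563 = 55.1%, counseling alone 557/1357 = 41.0% → bupropion
Counseling alone wins each dependence group but bupropion wins overall — the comparison reverses. Counseling alone's participants skew toward heavy smokers, which has a lower base rate.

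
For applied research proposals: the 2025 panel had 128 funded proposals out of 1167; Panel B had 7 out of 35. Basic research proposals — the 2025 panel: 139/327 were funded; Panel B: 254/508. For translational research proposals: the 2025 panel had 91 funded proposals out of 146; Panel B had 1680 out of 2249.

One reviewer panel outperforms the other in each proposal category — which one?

Applied research: the 2025 panel 128/1167 = 11.0%, Panel B 7/35 = 20.0% → Panel B
Basic research: the 2025 panel 139/327 = 42.5%, Panel B 254/508 = 50.0% → Panel B
Translational research: the 2025 panel 91/146 = 62.3%, Panel B 1680/2249 = 74.7% → Panel B
Panel B has the higher rate in all 3 groups.

Panel B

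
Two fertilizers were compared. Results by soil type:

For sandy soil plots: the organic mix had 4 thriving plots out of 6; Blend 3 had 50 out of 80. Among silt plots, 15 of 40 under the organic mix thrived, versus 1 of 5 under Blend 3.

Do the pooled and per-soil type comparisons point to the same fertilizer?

No

Sandy soil: the organic mix 4/6 = 66.7%, Blend 3 50/80 = 62.5% → the organic mix
Silt: the organic mix 15/40 = 37.5%, Blend 3 1/5 = 20.0% → the organic mix
Overall: the organic mix 19/46 = 41.3%, Blend 3 51/85 = 60.0% → Blend 3
The organic mix wins each soil group but Blend 3 wins overall — the comparison reverses. The organic mix's plots skew toward silt, which has a lower base rate.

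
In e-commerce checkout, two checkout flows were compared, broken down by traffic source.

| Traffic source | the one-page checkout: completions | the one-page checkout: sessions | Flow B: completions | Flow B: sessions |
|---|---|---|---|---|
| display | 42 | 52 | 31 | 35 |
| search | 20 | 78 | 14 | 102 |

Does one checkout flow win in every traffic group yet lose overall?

No

Display: the one-page checkout 42/52 = 80.8%, Flow B 31/35 = 88.6% → Flow B
Search: the one-page checkout 20/78 = 25.6%, Flow B 14/102 = 13.7% → the one-page checkout
Overall: the one-page checkout 62/130 = 47.7%, Flow B 45/137 = 32.8% → the one-page checkout
Neither sweeps: the one-page checkout wins 1 of 2 groups, Flow B wins 1. The one-page checkout wins overall but not every group — no Simpson reversal.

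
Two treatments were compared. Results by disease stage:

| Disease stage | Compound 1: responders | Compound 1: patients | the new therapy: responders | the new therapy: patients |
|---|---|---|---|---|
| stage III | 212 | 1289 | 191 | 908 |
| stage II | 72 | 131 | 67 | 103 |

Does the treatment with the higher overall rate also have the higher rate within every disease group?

Stage III: Compound 1 212/1289 = 16.4%, the new therapy 191/908 = 21.0% → the new therapy
Stage II: Compound 1 72/131 = 55.0%, the new therapy 67/103 = 65.0% → the new therapy
Overall: Compound 1 284/1420 = 20.0%, the new therapy 258/1011 = 25.5% → the new therapy
The new therapy wins overall and in every disease group — no reversal.

Yes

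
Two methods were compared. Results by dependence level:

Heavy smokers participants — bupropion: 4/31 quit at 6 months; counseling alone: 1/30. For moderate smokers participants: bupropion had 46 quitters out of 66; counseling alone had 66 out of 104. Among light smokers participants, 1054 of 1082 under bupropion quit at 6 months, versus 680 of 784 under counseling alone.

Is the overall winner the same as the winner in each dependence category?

Heavy smokers: bupropion 4/31 = 12.9%, counseling alone 1/30 = 3.3% → bupropion
Moderate smokers: bupropion 46/66 = 69.7%, counseling alone 66/104 = 63.5% → bupropion
Light smokers: bupropion 1054/1082 = 97.4%, counseling alone 680/784 = 86.7% → bupropion
Overall: bupropion 1104/1179 = 93.6%, counseling alone 747/918 = 81.4% → bupropion
Bupropion wins overall and in every dependence group — no reversal.

Yes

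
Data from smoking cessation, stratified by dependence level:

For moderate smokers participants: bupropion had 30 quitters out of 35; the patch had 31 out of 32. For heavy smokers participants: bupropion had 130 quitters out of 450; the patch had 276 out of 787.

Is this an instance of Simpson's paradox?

Moderate smokers: bupropion 30/35 = 85.7%, the patch 31/32 = 96.9% → the patch
Heavy smokers: bupropion 130/450 = 28.9%, the patch 276/787 = 35.1% → the patch
Overall: bupropion 160/485 = 33.0%, the patch 307/819 = 37.5% → the patch
The patch wins overall and in every dependence group — no reversal.

No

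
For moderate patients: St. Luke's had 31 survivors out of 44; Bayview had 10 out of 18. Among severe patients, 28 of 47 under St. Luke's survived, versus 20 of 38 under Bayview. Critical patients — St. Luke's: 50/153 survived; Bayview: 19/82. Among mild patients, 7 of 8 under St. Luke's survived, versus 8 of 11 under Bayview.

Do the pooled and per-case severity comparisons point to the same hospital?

Yes

Moderate: St. Luke's 31/44 = 70.5%, Bayview 10/18 = 55.6% → St. Luke's
Severe: St. Luke's 28/47 = 59.6%, Bayview 20/38 = 52.6% → St. Luke's
Critical: St. Luke's 50/153 = 32.7%, Bayview 19/82 = 23.2% → St. Luke's
Mild: St. Luke's 7/8 = 87.5%, Bayview 8/11 = 72.7% → St. Luke's
Overall: St. Luke's 116/252 = 46.0%, Bayview 57/149 = 38.3% → St. Luke's
St. Luke's wins overall and in every case group — no reversal.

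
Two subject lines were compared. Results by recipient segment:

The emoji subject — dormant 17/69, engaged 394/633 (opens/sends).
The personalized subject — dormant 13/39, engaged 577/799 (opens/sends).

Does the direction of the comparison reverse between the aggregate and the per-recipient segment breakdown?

No

Dormant: the emoji subject 17/69 = 24.6%, the personalized subject 13/39 = 33.3% → the personalized subject
Engaged: the emoji subject 394/633 = 62.2%, the personalized subject 577/799 = 72.2% → the personalized subject
Overall: the emoji subject 411/702 = 58.5%, the personalized subject 590/838 = 70.4% → the personalized subject
The personalized subject wins overall and in every recipient group — no reversal.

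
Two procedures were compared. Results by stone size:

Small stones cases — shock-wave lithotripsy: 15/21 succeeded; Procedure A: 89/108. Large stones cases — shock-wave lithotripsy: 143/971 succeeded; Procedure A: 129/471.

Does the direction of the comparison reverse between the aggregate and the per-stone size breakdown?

Small stones: shock-wave lithotripsy 15/21 = 71.4%, Procedure A 89/108 = 82.4% → Procedure A
Large stones: shock-wave lithotripsy 143/971 = 14.7%, Procedure A 129/471 = 27.4% → Procedure A
Overall: shock-wave lithotripsy 158/992 = 15.9%, Procedure A 218/579 = 37.7% → Procedure A
Procedure A wins overall and in every stone group — no reversal.

No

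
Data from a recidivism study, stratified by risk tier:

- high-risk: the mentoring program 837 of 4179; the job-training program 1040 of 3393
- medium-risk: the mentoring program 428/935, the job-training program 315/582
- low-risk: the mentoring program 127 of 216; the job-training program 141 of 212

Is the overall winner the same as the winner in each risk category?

Yes

High-risk: the mentoring program 837/4179 = 20.0%, the job-training program 1040/3393 = 30.7% → the job-training program
Medium-risk: the mentoring program 428/935 = 45.8%, the job-training program 315/582 = 54.1% → the job-training program
Low-risk: the mentoring program 127/216 = 58.8%, the job-training program 141/212 = 66.5% → the job-training program
Overall: the mentoring program 1392/5330 = 26.1%, the job-training program 1496/4187 = 35.7% → the job-training program
The job-training program wins overall and in every risk group — no reversal.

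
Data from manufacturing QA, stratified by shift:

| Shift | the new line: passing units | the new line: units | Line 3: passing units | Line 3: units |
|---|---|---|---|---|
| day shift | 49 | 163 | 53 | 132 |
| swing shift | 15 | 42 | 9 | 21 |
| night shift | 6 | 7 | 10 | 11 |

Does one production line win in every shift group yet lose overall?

No

Day shift: the new line 49/163 = 30.1%, Line 3 53/132 = 40.2% → Line 3
Swing shift: the new line 15/42 = 35.7%, Line 3 9/21 = 42.9% → Line 3
Night shift: the new line 6/7 = 85.7%, Line 3 10/11 = 90.9% → Line 3
Overall: the new line 70/212 = 33.0%, Line 3 72/164 = 43.9% → Line 3
Line 3 wins overall and in every shift group — no reversal.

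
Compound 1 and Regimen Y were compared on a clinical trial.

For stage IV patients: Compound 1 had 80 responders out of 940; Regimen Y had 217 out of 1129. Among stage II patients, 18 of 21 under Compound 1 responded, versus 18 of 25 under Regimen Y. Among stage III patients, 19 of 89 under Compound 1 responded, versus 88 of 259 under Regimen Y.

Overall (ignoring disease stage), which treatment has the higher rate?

Regimen Y

Stage IV: Compound 1 80/940 = 8.5%, Regimen Y 217/1129 = 19.2% → Regimen Y
Stage II: Compound 1 18/21 = 85.7%, Regimen Y 18/25 = 72.0% → Compound 1
Stage III: Compound 1 19/89 = 21.3%, Regimen Y 88/259 = 34.0% → Regimen Y
Overall: Compound 1 117/1050 = 11.1%, Regimen Y 323/1413 = 22.9% → Regimen Y
(Neither sweeps every disease group, but Regimen Y has the higher pooled rate.)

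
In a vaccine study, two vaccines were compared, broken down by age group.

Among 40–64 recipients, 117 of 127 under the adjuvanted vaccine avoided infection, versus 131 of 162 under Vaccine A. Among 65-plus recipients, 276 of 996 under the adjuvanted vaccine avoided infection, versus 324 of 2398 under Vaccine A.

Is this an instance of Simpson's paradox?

No

40–64: the adjuvanted vaccine 117/127 = 92.1%, Vaccine A 131/162 = 80.9% → the adjuvanted vaccine
65-plus: the adjuvanted vaccine 276/996 = 27.7%, Vaccine A 324/2398 = 13.5% → the adjuvanted vaccine
Overall: the adjuvanted vaccine 393/1123 = 35.0%, Vaccine A 455/2560 = 17.8% → the adjuvanted vaccine
The adjuvanted vaccine wins overall and in every age group — no reversal.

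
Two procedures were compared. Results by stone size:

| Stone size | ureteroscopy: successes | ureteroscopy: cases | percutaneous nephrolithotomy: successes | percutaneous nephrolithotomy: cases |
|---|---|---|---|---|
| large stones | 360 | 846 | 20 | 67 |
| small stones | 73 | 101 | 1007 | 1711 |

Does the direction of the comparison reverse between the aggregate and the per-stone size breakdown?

Yes

Large stones: ureteroscopy 360/846 = 42.6%, percutaneous nephrolithotomy 20/67 = 29.9% → ureteroscopy
Small stones: ureteroscopy 73/101 = 72.3%, percutaneous nephrolithotomy 1007/1711 = 58.9% → ureteroscopy
Overall: ureteroscopy 433/947 = 45.7%, percutaneous nephrolithotomy 1027/1778 = 57.8% → percutaneous nephrolithotomy
Ureteroscopy wins each stone group but percutaneous nephrolithotomy wins overall — the comparison reverses. Ureteroscopy's cases skew toward large stones, which has a lower base rate.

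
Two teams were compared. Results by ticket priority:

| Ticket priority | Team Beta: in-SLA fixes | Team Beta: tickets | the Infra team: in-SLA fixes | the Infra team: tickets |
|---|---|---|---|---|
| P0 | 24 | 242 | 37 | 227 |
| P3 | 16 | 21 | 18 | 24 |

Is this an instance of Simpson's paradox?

P0: Team Beta 24/242 = 9.9%, the Infra team 37/227 = 16.3% → the Infra team
P3: Team Beta 16/21 = 76.2%, the Infra team 18/24 = 75.0% → Team Beta
Overall: Team Beta 40/263 = 15.2%, the Infra team 55/251 = 21.9% → the Infra team
Neither sweeps: Team Beta wins 1 of 2 groups, the Infra team wins 1. The Infra team wins overall but not every group — no Simpson reversal.

No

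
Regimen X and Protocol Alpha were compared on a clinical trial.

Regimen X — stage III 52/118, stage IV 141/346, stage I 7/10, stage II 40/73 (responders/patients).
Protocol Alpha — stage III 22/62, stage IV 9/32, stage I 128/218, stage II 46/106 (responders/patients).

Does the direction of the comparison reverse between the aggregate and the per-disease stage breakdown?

Stage III: Regimen X 52/118 = 44.1%, Protocol Alpha 22/62 = 35.5% → Regimen X
Stage IV: Regimen X 141/346 = 40.8%, Protocol Alpha 9/32 = 28.1% → Regimen X
Stage I: Regimen X 7/10 = 70.0%, Protocol Alpha 128/218 = 58.7% → Regimen X
Stage II: Regimen X 40/73 = 54.8%, Protocol Alpha 46/106 = 43.4% → Regimen X
Overall: Regimen X 240/547 = 43.9%, Protocol Alpha 205/418 = 49.0% → Protocol Alpha
Regimen X wins each disease group but Protocol Alpha wins overall — the comparison reverses. Regimen X's patients skew toward stage IV, which has a lower base rate.

Yes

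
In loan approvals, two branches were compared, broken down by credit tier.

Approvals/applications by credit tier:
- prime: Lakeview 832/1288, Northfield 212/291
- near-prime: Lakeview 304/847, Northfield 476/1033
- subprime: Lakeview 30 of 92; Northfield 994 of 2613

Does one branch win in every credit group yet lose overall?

Prime: Lakeview 832/1288 = 64.6%, Northfield 212/291 = 72.9% → Northfield
Near-prime: Lakeview 304/847 = 35.9%, Northfield 476/1033 = 46.1% → Northfield
Subprime: Lakeview 30/92 = 32.6%, Northfield 994/2613 = 38.0% → Northfield
Overall: Lakeview 1166/2227 = 52.4%, Northfield 1682/3937 = 42.7% → Lakeview
Northfield wins each credit group but Lakeview wins overall — the comparison reverses. Northfield's applications skew toward subprime, which has a lower base rate.

Yes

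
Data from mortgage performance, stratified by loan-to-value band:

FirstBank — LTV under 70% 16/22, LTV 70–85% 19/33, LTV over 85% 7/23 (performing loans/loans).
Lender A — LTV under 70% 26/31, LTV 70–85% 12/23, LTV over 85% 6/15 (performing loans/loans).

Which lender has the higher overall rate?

Lender A

LTV under 70%: FirstBank 16/22 = 72.7%, Lender A 26/31 = 83.9% → Lender A
LTV 70–85%: FirstBank 19/33 = 57.6%, Lender A 12/23 = 52.2% → FirstBank
LTV over 85%: FirstBank 7/23 = 30.4%, Lender A 6/15 = 40.0% → Lender A
Overall: FirstBank 42/78 = 53.8%, Lender A 44/69 = 63.8% → Lender A
(Neither sweeps every loan-to-value group, but Lender A has the higher pooled rate.)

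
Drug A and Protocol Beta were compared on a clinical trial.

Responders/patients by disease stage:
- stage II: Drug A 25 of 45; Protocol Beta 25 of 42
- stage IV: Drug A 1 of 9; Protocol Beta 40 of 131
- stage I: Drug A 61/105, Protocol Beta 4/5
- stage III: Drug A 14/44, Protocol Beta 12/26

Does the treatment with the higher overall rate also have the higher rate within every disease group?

Stage II: Drug A 25/45 = 55.6%, Protocol Beta 25/42 = 59.5% → Protocol Beta
Stage IV: Drug A 1/9 = 11.1%, Protocol Beta 40/131 = 30.5% → Protocol Beta
Stage I: Drug A 61/105 = 58.1%, Protocol Beta 4/5 = 80.0% → Protocol Beta
Stage III: Drug A 14/44 = 31.8%, Protocol Beta 12/26 = 46.2% → Protocol Beta
Overall: Drug A 101/203 = 49.8%, Protocol Beta 81/204 = 39.7% → Drug A
Protocol Beta wins each disease group but Drug A wins overall — the comparison reverses. Protocol Beta's patients skew toward stage IV, which has a lower base rate.

No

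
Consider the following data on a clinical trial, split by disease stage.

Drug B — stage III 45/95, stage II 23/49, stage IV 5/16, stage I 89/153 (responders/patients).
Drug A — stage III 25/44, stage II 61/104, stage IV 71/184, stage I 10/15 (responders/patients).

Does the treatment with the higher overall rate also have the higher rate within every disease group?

Stage III: Drug B 45/95 = 47.4%, Drug A 25/44 = 56.8% → Drug A
Stage II: Drug B 23/49 = 46.9%, Drug A 61/104 = 58.7% → Drug A
Stage IV: Drug B 5/16 = 31.2%, Drug A 71/184 = 38.6% → Drug A
Stage I: Drug B 89/153 = 58.2%, Drug A 10/15 = 66.7% → Drug A
Overall: Drug B 162/313 = 51.8%, Drug A 167/347 = 48.1% → Drug B
Drug A wins each disease group but Drug B wins overall — the comparison reverses. Drug A's patients skew toward stage IV, which has a lower base rate.

No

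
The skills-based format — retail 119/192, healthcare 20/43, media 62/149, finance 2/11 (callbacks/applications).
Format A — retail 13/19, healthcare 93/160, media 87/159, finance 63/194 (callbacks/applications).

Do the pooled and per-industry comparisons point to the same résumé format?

No

Retail: the skills-based format 119/192 = 62.0%, Format A 13/19 = 68.4% → Format A
Healthcare: the skills-based format 20/43 = 46.5%, Format A 93/160 = 58.1% → Format A
Media: the skills-based format 62/149 = 41.6%, Format A 87/159 = 54.7% → Format A
Finance: the skills-based format 2/11 = 18.2%, Format A 63/194 = 32.5% → Format A
Overall: the skills-based format 203/395 = 51.4%, Format A 256/532 = 48.1% → the skills-based format
Format A wins each industry group but the skills-based format wins overall — the comparison reverses. Format A's applications skew toward finance, which has a lower base rate.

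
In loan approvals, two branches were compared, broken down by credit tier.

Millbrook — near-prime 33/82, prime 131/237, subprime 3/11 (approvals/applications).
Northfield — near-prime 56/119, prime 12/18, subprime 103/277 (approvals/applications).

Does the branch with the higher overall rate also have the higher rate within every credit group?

Near-prime: Millbrook 33/82 = 40.2%, Northfield 56/119 = 47.1% → Northfield
Prime: Millbrook 131/237 = 55.3%, Northfield 12/18 = 66.7% → Northfield
Subprime: Millbrook 3/11 = 27.3%, Northfield 103/277 = 37.2% → Northfield
Overall: Millbrook 167/330 = 50.6%, Northfield 171/414 = 41.3% → Millbrook
Northfield wins each credit group but Millbrook wins overall — the comparison reverses. Northfield's applications skew toward subprime, which has a lower base rate.

No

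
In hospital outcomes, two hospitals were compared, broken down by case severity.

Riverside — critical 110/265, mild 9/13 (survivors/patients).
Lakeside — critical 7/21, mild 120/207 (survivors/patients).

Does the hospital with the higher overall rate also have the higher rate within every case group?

Critical: Riverside 110/265 = 41.5%, Lakeside 7/21 = 33.3% → Riverside
Mild: Riverside 9/13 = 69.2%, Lakeside 120/207 = 58.0% → Riverside
Overall: Riverside 119/278 = 42.8%, Lakeside 127/228 = 55.7% → Lakeside
Riverside wins each case group but Lakeside wins overall — the comparison reverses. Riverside's patients skew toward critical, which has a lower base rate.

No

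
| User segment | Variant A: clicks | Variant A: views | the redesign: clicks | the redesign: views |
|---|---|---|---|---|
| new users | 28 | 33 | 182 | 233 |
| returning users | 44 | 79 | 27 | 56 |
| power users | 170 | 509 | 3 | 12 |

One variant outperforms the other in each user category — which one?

Variant A

New users: Variant A 28/33 = 84.8%, the redesign 182/233 = 78.1% → Variant A
Returning users: Variant A 44/79 = 55.7%, the redesign 27/56 = 48.2% → Variant A
Power users: Variant A 170/509 = 33.4%, the redesign 3/12 = 25.0% → Variant A
Variant A has the higher rate in all 3 groups.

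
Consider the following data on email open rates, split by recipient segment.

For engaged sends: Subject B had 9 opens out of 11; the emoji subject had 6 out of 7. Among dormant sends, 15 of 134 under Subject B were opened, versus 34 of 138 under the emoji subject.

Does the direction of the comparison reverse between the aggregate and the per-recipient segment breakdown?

No

Engaged: Subject B 9/11 = 81.8%, the emoji subject 6/7 = 85.7% → the emoji subject
Dormant: Subject B 15/134 = 11.2%, the emoji subject 34/138 = 24.6% → the emoji subject
Overall: Subject B 24/145 = 16.6%, the emoji subject 40/145 = 27.6% → the emoji subject
The emoji subject wins overall and in every recipient group — no reversal.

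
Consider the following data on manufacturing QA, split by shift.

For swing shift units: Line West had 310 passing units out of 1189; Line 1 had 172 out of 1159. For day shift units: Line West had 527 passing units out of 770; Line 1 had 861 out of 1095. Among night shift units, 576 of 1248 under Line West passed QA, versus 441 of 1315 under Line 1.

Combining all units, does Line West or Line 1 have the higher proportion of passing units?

Swing shift: Line West 310/1189 = 26.1%, Line 1 172/1159 = 14.8% → Line West
Day shift: Line West 527/770 = 68.4%, Line 1 861/1095 = 78.6% → Line 1
Night shift: Line West 576/1248 = 46.2%, Line 1 441/1315 = 33.5% → Line West
Overall: Line West 1413/3207 = 44.1%, Line 1 1474/3569 = 41.3% → Line West
(Neither sweeps every shift group, but Line West has the higher pooled rate.)

Line West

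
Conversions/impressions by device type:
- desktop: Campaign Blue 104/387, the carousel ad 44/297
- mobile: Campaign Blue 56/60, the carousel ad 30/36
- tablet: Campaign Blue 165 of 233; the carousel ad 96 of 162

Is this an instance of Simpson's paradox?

No

Desktop: Campaign Blue 104/387 = 26.9%, the carousel ad 44/297 = 14.8% → Campaign Blue
Mobile: Campaign Blue 56/60 = 93.3%, the carousel ad 30/36 = 83.3% → Campaign Blue
Tablet: Campaign Blue 165/233 = 70.8%, the carousel ad 96/162 = 59.3% → Campaign Blue
Overall: Campaign Blue 325/680 = 47.8%, the carousel ad 170/495 = 34.3% → Campaign Blue
Campaign Blue wins overall and in every device group — no reversal.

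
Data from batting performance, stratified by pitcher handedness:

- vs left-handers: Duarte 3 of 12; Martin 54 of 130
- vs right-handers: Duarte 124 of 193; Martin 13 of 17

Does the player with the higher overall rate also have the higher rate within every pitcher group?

No

Vs left-handers: Duarte 3/12 = 25.0%, Martin 54/130 = 41.5% → Martin
Vs right-handers: Duarte 124/193 = 64.2%, Martin 13/17 = 76.5% → Martin
Overall: Duarte 127/205 = 62.0%, Martin 67/147 = 45.6% → Duarte
Martin wins each pitcher group but Duarte wins overall — the comparison reverses. Martin's at-bats skew toward vs left-handers, which has a lower base rate.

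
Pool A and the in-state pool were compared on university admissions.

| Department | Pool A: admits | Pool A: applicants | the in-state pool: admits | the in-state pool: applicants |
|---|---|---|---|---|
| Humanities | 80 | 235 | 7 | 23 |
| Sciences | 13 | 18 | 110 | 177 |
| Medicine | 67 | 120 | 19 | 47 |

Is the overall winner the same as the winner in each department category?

No

Humanities: Pool A 80/235 = 34.0%, the in-state pool 7/23 = 30.4% → Pool A
Sciences: Pool A 13/18 = 72.2%, the in-state pool 110/177 = 62.1% → Pool A
Medicine: Pool A 67/120 = 55.8%, the in-state pool 19/47 = 40.4% → Pool A
Overall: Pool A 160/373 = 42.9%, the in-state pool 136/247 = 55.1% → the in-state pool
Pool A wins each department group but the in-state pool wins overall — the comparison reverses. Pool A's applicants skew toward Humanities, which has a lower base rate.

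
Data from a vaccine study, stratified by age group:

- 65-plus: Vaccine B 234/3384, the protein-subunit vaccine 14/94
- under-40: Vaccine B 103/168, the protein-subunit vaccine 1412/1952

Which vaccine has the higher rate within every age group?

the protein-subunit vaccine

65-plus: Vaccine B 234/3384 = 6.9%, the protein-subunit vaccine 14/94 = 14.9% → the protein-subunit vaccine
Under-40: Vaccine B 103/168 = 61.3%, the protein-subunit vaccine 1412/1952 = 72.3% → the protein-subunit vaccine
The protein-subunit vaccine has the higher rate in both groups.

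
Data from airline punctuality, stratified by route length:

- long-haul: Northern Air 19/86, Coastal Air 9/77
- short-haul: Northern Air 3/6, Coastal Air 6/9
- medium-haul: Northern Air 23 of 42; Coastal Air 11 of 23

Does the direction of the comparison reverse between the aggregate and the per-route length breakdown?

No

Long-haul: Northern Air 19/86 = 22.1%, Coastal Air 9/77 = 11.7% → Northern Air
Short-haul: Northern Air 3/6 = 50.0%, Coastal Air 6/9 = 66.7% → Coastal Air
Medium-haul: Northern Air 23/42 = 54.8%, Coastal Air 11/23 = 47.8% → Northern Air
Overall: Northern Air 45/134 = 33.6%, Coastal Air 26/109 = 23.9% → Northern Air
Neither sweeps: Northern Air wins 2 of 3 groups, Coastal Air wins 1. Northern Air wins overall but not every group — no Simpson reversal.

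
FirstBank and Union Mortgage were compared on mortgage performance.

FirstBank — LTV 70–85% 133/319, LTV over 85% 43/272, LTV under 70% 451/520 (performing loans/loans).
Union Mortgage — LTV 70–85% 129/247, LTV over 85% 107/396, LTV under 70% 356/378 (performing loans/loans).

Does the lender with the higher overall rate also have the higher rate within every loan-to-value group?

LTV 70–85%: FirstBank 133/319 = 41.7%, Union Mortgage 129/247 = 52.2% → Union Mortgage
LTV over 85%: FirstBank 43/272 = 15.8%, Union Mortgage 107/396 = 27.0% → Union Mortgage
LTV under 70%: FirstBank 451/520 = 86.7%, Union Mortgage 356/378 = 94.2% → Union Mortgage
Overall: FirstBank 627/1111 = 56.4%, Union Mortgage 592/1021 = 58.0% → Union Mortgage
Union Mortgage wins overall and in every loan-to-value group — no reversal.

Yes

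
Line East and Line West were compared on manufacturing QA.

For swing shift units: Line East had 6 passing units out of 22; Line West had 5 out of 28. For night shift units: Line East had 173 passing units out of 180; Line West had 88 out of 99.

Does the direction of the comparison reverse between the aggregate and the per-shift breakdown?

Swing shift: Line East 6/22 = 27.3%, Line West 5/28 = 17.9% → Line East
Night shift: Line East 173/180 = 96.1%, Line West 88/99 = 88.9% → Line East
Overall: Line East 179/202 = 88.6%, Line West 93/127 = 73.2% → Line East
Line East wins overall and in every shift group — no reversal.

No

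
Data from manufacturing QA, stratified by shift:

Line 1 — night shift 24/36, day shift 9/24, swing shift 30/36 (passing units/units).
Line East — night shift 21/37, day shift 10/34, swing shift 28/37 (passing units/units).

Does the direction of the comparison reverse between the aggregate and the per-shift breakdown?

Night shift: Line 1 24/36 = 66.7%, Line East 21/37 = 56.8% → Line 1
Day shift: Line 1 9/24 = 37.5%, Line East 10/34 = 29.4% → Line 1
Swing shift: Line 1 30/36 = 83.3%, Line East 28/37 = 75.7% → Line 1
Overall: Line 1 63/96 = 65.6%, Line East 59/108 = 54.6% → Line 1
Line 1 wins overall and in every shift group — no reversal.

No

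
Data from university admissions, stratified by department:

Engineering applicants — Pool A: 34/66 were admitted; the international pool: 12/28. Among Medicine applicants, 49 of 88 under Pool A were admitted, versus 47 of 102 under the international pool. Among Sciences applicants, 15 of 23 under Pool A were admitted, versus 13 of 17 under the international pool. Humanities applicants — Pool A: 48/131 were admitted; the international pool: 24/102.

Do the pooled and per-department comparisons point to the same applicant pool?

No

Engineering: Pool A 34/66 = 51.5%, the international pool 12/28 = 42.9% → Pool A
Medicine: Pool A 49/88 = 55.7%, the international pool 47/102 = 46.1% → Pool A
Sciences: Pool A 15/23 = 65.2%, the international pool 13/17 = 76.5% → the international pool
Humanities: Pool A 48/131 = 36.6%, the international pool 24/102 = 23.5% → Pool A
Overall: Pool A 146/308 = 47.4%, the international pool 96/249 = 38.6% → Pool A
Neither sweeps: Pool A wins 3 of 4 groups, the international pool wins 1. Pool A wins overall but not every group — no Simpson reversal.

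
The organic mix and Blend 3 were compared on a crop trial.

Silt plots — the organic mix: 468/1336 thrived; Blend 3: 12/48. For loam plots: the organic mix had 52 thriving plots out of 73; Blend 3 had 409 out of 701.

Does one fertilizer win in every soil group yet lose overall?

Yes

Silt: the organic mix 468/1336 = 35.0%, Blend 3 12/48 = 25.0% → the organic mix
Loam: the organic mix 52/73 = 71.2%, Blend 3 409/701 = 58.3% → the organic mix
Overall: the organic mix 520/1409 = 36.9%, Blend 3 421/749 = 56.2% → Blend 3
The organic mix wins each soil group but Blend 3 wins overall — the comparison reverses. The organic mix's plots skew toward silt, which has a lower base rate.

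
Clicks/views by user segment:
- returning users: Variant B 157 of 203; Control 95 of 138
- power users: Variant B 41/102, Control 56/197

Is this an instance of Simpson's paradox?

No

Returning users: Variant B 157/203 = 77.3%, Control 95/138 = 68.8% → Variant B
Power users: Variant B 41/102 = 40.2%, Control 56/197 = 28.4% → Variant B
Overall: Variant B 198/305 = 64.9%, Control 151/335 = 45.1% → Variant B
Variant B wins overall and in every user group — no reversal.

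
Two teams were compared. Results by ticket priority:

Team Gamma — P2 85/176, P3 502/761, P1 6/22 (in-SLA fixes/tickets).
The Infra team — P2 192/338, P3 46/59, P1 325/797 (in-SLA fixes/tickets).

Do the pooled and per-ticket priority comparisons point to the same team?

No

P2: Team Gamma 85/176 = 48.3%, the Infra team 192/338 = 56.8% → the Infra team
P3: Team Gamma 502/761 = 66.0%, the Infra team 46/59 = 78.0% → the Infra team
P1: Team Gamma 6/22 = 27.3%, the Infra team 325/797 = 40.8% → the Infra team
Overall: Team Gamma 593/959 = 61.8%, the Infra team 563/1194 = 47.2% → Team Gamma
The Infra team wins each ticket group but Team Gamma wins overall — the comparison reverses. The Infra team's tickets skew toward P1, which has a lower base rate.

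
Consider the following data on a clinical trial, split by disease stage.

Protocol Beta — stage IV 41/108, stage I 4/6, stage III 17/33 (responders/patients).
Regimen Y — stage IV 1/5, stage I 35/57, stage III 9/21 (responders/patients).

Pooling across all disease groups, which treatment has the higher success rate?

Regimen Y

Stage IV: Protocol Beta 41/108 = 38.0%, Regimen Y 1/5 = 20.0% → Protocol Beta
Stage I: Protocol Beta 4/6 = 66.7%, Regimen Y 35/57 = 61.4% → Protocol Beta
Stage III: Protocol Beta 17/33 = 51.5%, Regimen Y 9/21 = 42.9% → Protocol Beta
Overall: Protocol Beta 62/147 = 42.2%, Regimen Y 45/83 = 54.2% → Regimen Y
(Protocol Beta wins every disease group but Regimen Y wins overall — Protocol Beta's patients skew toward the low-rate stage IV group.)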